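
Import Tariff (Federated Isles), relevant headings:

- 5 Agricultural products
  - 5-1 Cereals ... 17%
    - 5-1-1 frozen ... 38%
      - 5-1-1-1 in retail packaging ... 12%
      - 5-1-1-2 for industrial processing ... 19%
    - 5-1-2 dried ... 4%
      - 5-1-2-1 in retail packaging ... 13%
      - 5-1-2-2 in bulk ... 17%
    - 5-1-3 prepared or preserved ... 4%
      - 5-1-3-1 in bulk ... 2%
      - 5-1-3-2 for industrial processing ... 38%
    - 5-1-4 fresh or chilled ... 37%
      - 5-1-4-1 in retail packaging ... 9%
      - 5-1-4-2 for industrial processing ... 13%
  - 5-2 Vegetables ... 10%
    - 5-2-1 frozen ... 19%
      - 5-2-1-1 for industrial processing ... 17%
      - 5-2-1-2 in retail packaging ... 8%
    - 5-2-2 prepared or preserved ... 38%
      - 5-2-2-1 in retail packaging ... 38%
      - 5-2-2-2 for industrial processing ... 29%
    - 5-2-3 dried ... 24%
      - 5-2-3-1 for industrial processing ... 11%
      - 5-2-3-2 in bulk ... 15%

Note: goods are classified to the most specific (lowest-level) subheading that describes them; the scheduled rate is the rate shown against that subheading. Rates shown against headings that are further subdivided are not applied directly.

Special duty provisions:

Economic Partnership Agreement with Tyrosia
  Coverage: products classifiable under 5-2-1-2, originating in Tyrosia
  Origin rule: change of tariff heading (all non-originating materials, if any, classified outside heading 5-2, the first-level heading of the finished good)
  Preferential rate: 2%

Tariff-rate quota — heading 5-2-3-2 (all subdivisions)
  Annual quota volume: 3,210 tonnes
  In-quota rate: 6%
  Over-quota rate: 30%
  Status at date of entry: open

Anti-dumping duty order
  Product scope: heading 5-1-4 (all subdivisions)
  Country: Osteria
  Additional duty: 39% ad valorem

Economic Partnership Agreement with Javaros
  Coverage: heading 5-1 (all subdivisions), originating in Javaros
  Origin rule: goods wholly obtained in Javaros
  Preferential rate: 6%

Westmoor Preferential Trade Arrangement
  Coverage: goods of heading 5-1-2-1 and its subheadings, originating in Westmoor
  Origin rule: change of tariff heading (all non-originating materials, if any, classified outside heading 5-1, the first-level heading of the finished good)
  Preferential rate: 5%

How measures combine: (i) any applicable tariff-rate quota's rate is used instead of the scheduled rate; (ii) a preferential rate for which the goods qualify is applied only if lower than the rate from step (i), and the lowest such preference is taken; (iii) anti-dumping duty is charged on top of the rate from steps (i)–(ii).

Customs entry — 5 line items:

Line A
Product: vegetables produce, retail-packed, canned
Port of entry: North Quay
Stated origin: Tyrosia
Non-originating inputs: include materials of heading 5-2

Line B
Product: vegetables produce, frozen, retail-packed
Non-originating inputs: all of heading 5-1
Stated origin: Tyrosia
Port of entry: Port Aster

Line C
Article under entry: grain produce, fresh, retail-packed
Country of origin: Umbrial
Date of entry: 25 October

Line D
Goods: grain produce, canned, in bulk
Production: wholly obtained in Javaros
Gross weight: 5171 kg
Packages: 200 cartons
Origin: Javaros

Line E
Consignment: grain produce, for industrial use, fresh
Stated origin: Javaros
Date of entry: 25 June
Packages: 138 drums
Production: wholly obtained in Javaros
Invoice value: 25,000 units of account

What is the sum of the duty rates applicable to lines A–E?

57%

Line A: vegetables → 5-2; canned → 5-2-2; retail-packed → 5-2-2-1. Scheduled 38%. Tyrosia agreement on 5-2-1-2: 5-2-2-1 not covered. → 38%.
Line B: vegetables → 5-2; frozen → 5-2-1; retail-packed → 5-2-1-2. Scheduled 8%. Tyrosia agreement on 5-2-1-2: CTH met → 2% available; preferential 2%. → 2%.
Line C: grain → 5-1; fresh → 5-1-4; retail-packed → 5-1-4-1. Scheduled 9%. No special measure applies. → 9%.
Line D: grain → 5-1; canned → 5-1-3; in bulk → 5-1-3-1. Scheduled 2%. Javaros agreement on 5-1: wholly obtained → 6% available; preference 6% not lower than 2% → no reduction. → 2%.
Line E: grain → 5-1; fresh → 5-1-4; for industrial use → 5-1-4-2. Scheduled 13%. Javaros agreement on 5-1: wholly obtained → 6% available; preferential 6%. → 6%.
Sum: 38% + 2% + 9% + 2% + 6% = 57%.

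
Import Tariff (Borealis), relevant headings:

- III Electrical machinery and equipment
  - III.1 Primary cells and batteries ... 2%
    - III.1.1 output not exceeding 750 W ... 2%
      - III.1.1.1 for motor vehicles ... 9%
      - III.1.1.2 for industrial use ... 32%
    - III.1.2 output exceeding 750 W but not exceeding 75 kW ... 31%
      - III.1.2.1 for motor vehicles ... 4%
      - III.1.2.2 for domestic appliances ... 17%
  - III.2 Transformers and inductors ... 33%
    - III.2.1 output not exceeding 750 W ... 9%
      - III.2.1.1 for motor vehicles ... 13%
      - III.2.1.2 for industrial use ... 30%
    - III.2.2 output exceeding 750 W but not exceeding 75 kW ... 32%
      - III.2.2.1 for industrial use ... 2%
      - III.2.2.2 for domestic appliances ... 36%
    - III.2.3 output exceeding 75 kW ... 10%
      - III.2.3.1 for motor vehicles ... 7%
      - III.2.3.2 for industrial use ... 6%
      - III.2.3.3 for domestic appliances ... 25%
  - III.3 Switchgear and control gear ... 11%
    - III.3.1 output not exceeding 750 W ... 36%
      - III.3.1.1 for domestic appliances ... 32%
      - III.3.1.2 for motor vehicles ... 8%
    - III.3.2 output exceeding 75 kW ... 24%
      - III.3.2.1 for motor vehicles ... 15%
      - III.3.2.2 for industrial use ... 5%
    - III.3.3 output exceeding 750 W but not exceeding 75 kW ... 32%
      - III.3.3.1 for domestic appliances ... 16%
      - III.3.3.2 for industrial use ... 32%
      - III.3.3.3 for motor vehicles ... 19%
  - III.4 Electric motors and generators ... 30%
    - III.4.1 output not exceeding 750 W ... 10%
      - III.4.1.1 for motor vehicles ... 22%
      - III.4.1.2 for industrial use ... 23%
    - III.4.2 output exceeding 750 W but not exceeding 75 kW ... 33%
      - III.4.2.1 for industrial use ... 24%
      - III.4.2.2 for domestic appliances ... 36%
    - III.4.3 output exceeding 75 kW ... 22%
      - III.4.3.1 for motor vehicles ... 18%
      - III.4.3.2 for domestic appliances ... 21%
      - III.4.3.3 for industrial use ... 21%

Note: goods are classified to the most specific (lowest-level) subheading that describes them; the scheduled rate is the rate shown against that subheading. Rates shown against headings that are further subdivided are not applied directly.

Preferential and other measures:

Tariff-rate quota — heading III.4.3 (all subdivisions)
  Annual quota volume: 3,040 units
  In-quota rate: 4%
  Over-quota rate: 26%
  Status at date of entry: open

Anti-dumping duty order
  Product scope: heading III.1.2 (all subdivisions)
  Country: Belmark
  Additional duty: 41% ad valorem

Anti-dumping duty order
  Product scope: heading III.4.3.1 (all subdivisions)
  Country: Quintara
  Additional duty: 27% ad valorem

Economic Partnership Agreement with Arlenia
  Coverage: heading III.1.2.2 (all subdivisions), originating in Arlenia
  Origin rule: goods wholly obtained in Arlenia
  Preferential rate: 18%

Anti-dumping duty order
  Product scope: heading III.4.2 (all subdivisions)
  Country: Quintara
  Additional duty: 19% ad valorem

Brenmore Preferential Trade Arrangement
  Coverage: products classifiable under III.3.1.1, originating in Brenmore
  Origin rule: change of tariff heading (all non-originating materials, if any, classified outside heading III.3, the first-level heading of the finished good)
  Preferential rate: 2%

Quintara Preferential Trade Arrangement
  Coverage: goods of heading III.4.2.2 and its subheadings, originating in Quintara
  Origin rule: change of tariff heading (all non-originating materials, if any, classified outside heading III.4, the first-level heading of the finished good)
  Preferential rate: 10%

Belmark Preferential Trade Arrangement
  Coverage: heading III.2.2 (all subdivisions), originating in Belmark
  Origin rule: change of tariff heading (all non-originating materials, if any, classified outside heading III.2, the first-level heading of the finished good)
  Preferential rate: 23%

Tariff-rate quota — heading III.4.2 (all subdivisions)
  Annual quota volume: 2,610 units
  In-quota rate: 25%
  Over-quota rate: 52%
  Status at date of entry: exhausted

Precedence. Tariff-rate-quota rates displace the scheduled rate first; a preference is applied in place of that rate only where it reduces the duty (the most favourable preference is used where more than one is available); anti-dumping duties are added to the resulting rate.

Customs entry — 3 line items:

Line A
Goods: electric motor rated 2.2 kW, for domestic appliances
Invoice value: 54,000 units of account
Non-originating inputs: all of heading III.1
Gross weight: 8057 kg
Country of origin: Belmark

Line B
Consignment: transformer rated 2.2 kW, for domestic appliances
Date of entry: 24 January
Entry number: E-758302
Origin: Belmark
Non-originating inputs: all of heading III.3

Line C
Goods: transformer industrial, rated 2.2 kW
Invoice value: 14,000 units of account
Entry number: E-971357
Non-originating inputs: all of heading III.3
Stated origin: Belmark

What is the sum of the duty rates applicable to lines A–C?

Line A: electric motor → III.4; rated 2.2 kW → III.4.2; for domestic appliances → III.4.2.2. Scheduled 36%. quota on III.4.2 exhausted → over-quota 52%; Belmark agreement on III.2.2: III.4.2.2 not covered. → 52%.
Line B: transformer → III.2; rated 2.2 kW → III.2.2; for domestic appliances → III.2.2.2. Scheduled 36%. Belmark agreement on III.2.2: CTH met → 23% available; preferential 23%. → 23%.
Line C: transformer → III.2; rated 2.2 kW → III.2.2; industrial → III.2.2.1. Scheduled 2%. Belmark agreement on III.2.2: CTH met → 23% available; preference 23% not lower than 2% → no reduction. → 2%.
Sum: 52% + 23% + 2% = 77%.

77%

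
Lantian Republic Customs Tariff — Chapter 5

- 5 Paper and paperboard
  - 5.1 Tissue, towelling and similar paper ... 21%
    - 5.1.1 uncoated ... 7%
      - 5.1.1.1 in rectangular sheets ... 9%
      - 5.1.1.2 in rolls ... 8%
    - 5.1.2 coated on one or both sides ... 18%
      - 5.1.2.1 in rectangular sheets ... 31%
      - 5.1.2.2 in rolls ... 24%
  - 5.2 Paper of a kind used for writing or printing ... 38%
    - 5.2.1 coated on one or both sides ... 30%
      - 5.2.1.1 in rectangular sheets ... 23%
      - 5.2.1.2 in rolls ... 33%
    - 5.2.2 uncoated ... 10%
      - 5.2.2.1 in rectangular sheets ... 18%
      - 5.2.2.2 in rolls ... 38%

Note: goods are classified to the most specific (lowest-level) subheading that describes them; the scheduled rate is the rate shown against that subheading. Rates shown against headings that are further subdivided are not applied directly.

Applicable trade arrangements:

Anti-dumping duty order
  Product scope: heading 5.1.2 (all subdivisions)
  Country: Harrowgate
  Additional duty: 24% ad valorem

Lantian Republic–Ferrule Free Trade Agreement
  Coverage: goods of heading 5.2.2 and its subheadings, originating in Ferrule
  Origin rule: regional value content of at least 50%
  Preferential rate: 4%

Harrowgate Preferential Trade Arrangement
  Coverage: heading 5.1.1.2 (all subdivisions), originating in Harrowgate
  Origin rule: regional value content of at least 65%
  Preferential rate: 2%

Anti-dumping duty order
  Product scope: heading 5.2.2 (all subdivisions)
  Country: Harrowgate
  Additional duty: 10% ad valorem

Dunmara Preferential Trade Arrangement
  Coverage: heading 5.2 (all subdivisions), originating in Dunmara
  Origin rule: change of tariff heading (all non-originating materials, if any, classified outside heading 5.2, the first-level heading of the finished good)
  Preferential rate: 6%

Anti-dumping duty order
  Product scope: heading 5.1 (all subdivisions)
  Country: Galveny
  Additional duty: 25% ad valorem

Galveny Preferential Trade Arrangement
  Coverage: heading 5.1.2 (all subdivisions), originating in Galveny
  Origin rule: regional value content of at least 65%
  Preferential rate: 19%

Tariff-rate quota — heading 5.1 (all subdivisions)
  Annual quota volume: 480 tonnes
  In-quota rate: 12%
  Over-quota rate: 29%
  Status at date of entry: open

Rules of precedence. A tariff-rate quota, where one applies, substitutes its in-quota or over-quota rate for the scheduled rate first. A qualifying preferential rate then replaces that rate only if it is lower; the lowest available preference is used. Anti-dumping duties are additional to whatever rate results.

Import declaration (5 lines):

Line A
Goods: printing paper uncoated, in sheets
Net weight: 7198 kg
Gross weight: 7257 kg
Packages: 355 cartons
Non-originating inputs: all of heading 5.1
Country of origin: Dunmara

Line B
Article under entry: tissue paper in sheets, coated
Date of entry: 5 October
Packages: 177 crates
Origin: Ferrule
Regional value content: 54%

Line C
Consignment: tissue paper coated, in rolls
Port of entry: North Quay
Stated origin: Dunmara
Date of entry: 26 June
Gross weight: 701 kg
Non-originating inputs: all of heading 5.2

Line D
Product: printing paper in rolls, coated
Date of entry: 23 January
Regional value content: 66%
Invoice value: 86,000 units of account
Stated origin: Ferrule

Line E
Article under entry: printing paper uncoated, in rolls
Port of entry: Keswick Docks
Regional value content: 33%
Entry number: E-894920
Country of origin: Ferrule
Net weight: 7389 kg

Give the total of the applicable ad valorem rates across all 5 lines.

101%

Line A: printing paper → 5.2; uncoated → 5.2.2; in sheets → 5.2.2.1. Scheduled 18%. Dunmara agreement on 5.2: CTH met → 6% available; preferential 6%. → 6%.
Line B: tissue paper → 5.1; coated → 5.1.2; in sheets → 5.1.2.1. Scheduled 31%. quota on 5.1 open → in-quota 12%; Ferrule agreement on 5.2.2: 5.1.2.1 not covered. → 12%.
Line C: tissue paper → 5.1; coated → 5.1.2; in rolls → 5.1.2.2. Scheduled 24%. quota on 5.1 open → in-quota 12%; Dunmara agreement on 5.2: 5.1.2.2 not covered. → 12%.
Line D: printing paper → 5.2; coated → 5.2.1; in rolls → 5.2.1.2. Scheduled 33%. Ferrule agreement on 5.2.2: 5.2.1.2 not covered. → 33%.
Line E: printing paper → 5.2; uncoated → 5.2.2; in rolls → 5.2.2.2. Scheduled 38%. Ferrule agreement on 5.2.2: RVC < 50%. → 38%.
Sum: 6% + 12% + 12% + 33% + 38% = 101%.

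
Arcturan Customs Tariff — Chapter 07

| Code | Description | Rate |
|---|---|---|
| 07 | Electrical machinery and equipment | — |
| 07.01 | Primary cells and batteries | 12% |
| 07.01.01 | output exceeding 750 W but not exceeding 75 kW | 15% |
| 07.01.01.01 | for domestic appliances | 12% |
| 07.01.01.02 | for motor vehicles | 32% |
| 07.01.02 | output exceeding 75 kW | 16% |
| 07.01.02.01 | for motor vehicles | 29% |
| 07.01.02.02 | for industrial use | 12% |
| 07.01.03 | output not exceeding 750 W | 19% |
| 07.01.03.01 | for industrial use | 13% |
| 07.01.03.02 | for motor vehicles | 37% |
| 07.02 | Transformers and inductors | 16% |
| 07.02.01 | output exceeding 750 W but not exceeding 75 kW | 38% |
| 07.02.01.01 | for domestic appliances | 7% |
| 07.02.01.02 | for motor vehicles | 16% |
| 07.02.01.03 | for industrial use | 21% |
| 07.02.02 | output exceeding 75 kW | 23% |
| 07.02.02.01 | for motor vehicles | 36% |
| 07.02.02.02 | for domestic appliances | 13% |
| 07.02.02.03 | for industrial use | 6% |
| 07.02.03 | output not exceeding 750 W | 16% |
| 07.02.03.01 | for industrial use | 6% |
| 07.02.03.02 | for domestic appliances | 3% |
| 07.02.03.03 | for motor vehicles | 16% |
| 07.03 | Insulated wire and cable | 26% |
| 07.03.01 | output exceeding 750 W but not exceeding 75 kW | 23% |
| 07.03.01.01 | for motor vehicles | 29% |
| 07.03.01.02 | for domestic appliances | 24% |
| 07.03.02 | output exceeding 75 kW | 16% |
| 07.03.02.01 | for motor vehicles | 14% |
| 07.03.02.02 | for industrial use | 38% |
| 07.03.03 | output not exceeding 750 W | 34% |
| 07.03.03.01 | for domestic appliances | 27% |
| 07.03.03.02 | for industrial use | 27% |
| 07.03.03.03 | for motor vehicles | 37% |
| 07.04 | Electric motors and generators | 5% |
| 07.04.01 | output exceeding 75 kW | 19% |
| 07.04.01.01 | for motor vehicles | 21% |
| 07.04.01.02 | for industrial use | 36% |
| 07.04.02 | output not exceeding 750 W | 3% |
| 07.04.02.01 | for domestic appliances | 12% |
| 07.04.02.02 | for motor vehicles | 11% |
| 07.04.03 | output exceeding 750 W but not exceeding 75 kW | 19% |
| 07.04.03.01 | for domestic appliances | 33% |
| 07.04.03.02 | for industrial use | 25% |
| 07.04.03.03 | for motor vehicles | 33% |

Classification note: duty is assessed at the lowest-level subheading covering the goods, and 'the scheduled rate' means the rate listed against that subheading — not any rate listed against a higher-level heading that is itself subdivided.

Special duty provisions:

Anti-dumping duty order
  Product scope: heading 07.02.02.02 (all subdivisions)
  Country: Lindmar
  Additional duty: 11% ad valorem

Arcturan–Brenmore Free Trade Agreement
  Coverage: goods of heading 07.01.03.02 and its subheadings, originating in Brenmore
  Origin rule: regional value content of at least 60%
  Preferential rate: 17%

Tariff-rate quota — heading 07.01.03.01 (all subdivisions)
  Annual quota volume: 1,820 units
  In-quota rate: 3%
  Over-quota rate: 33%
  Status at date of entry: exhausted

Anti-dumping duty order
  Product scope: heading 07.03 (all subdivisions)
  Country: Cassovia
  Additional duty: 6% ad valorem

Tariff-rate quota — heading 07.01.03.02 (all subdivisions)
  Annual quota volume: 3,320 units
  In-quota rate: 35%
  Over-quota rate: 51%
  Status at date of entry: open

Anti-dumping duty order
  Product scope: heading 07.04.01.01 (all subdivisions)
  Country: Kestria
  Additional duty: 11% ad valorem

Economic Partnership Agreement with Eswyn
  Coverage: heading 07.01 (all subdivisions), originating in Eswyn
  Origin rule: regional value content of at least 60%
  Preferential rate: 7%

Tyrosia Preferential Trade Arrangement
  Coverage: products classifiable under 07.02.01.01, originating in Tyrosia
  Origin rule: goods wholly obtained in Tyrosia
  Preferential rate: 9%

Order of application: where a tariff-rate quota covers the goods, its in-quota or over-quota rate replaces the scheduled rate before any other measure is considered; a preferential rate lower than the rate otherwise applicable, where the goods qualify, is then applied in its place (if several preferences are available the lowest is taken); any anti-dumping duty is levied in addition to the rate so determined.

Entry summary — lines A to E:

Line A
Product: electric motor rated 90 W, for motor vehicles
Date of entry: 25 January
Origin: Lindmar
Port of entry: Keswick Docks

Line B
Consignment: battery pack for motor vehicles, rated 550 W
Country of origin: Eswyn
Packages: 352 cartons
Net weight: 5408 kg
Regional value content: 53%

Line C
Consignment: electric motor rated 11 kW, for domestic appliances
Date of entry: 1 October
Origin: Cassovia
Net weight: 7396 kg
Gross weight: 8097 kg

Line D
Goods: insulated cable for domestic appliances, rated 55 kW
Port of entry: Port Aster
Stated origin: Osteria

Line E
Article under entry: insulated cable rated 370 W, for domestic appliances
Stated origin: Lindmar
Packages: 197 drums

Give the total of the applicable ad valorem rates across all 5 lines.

130%

Line A: electric motor → 07.04; rated 90 W → 07.04.02; for motor vehicles → 07.04.02.02. Scheduled 11%. No special measure applies. → 11%.
Line B: battery pack → 07.01; rated 550 W → 07.01.03; for motor vehicles → 07.01.03.02. Scheduled 37%. quota on 07.01.03.02 open → in-quota 35%; Eswyn agreement on 07.01: RVC < 60%. → 35%.
Line C: electric motor → 07.04; rated 11 kW → 07.04.03; for domestic appliances → 07.04.03.01. Scheduled 33%. No special measure applies. → 33%.
Line D: insulated cable → 07.03; rated 55 kW → 07.03.01; for domestic appliances → 07.03.01.02. Scheduled 24%. No special measure applies. → 24%.
Line E: insulated cable → 07.03; rated 370 W → 07.03.03; for domestic appliances → 07.03.03.01. Scheduled 27%. No special measure applies. → 27%.
Sum: 11% + 35% + 33% + 24% + 27% = 130%.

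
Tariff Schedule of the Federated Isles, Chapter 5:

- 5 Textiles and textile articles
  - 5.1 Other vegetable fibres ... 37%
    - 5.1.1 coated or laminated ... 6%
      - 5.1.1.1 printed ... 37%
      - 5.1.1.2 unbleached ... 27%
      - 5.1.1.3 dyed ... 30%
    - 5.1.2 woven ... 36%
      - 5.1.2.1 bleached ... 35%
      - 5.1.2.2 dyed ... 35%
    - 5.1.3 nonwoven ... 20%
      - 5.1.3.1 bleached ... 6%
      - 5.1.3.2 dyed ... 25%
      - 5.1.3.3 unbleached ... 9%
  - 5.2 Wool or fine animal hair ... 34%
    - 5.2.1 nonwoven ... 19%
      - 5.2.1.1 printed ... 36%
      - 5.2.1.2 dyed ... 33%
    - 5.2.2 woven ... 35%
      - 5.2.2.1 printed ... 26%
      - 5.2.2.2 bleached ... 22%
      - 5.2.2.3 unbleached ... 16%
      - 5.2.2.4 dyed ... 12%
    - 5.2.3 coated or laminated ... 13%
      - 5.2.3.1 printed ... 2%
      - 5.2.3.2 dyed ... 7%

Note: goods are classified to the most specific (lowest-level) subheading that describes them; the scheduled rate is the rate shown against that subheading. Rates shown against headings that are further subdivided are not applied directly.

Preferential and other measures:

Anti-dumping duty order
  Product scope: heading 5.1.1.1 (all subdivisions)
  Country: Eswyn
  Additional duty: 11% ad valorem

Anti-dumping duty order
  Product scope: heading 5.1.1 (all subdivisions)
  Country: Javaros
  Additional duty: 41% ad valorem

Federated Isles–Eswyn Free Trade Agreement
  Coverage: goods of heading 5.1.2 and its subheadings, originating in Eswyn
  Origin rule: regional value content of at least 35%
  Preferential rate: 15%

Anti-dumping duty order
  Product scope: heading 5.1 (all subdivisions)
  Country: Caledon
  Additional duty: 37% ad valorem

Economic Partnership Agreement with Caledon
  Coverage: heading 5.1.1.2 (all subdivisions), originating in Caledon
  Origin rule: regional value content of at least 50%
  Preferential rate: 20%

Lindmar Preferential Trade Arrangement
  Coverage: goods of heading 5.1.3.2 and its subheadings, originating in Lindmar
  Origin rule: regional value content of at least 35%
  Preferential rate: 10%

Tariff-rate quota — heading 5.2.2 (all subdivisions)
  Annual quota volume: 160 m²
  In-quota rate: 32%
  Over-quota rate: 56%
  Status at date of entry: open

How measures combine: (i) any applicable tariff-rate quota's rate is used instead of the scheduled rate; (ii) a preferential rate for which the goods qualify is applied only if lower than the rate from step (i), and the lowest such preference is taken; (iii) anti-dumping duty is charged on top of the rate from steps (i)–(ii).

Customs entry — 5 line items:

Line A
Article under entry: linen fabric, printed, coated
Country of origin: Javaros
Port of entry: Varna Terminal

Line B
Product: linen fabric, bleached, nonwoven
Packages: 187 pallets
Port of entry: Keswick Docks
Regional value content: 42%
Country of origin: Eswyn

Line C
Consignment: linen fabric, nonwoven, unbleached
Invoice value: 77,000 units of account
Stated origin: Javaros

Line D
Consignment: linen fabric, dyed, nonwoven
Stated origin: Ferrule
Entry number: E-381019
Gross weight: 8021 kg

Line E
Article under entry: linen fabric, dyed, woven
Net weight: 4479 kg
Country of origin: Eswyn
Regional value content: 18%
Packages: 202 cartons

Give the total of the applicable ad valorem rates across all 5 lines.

Line A: linen → 5.1; coated → 5.1.1; printed → 5.1.1.1. Scheduled 37%. anti-dumping (Javaros, 5.1.1): +41%; total 37% + 41% = 78%. → 78%.
Line B: linen → 5.1; nonwoven → 5.1.3; bleached → 5.1.3.1. Scheduled 6%. Eswyn agreement on 5.1.2: 5.1.3.1 not covered. → 6%.
Line C: linen → 5.1; nonwoven → 5.1.3; unbleached → 5.1.3.3. Scheduled 9%. No special measure applies. → 9%.
Line D: linen → 5.1; nonwoven → 5.1.3; dyed → 5.1.3.2. Scheduled 25%. No special measure applies. → 25%.
Line E: linen → 5.1; woven → 5.1.2; dyed → 5.1.2.2. Scheduled 35%. Eswyn agreement on 5.1.2: RVC < 35%. → 35%.
Sum: 78% + 6% + 9% + 25% + 35% = 153%.

153%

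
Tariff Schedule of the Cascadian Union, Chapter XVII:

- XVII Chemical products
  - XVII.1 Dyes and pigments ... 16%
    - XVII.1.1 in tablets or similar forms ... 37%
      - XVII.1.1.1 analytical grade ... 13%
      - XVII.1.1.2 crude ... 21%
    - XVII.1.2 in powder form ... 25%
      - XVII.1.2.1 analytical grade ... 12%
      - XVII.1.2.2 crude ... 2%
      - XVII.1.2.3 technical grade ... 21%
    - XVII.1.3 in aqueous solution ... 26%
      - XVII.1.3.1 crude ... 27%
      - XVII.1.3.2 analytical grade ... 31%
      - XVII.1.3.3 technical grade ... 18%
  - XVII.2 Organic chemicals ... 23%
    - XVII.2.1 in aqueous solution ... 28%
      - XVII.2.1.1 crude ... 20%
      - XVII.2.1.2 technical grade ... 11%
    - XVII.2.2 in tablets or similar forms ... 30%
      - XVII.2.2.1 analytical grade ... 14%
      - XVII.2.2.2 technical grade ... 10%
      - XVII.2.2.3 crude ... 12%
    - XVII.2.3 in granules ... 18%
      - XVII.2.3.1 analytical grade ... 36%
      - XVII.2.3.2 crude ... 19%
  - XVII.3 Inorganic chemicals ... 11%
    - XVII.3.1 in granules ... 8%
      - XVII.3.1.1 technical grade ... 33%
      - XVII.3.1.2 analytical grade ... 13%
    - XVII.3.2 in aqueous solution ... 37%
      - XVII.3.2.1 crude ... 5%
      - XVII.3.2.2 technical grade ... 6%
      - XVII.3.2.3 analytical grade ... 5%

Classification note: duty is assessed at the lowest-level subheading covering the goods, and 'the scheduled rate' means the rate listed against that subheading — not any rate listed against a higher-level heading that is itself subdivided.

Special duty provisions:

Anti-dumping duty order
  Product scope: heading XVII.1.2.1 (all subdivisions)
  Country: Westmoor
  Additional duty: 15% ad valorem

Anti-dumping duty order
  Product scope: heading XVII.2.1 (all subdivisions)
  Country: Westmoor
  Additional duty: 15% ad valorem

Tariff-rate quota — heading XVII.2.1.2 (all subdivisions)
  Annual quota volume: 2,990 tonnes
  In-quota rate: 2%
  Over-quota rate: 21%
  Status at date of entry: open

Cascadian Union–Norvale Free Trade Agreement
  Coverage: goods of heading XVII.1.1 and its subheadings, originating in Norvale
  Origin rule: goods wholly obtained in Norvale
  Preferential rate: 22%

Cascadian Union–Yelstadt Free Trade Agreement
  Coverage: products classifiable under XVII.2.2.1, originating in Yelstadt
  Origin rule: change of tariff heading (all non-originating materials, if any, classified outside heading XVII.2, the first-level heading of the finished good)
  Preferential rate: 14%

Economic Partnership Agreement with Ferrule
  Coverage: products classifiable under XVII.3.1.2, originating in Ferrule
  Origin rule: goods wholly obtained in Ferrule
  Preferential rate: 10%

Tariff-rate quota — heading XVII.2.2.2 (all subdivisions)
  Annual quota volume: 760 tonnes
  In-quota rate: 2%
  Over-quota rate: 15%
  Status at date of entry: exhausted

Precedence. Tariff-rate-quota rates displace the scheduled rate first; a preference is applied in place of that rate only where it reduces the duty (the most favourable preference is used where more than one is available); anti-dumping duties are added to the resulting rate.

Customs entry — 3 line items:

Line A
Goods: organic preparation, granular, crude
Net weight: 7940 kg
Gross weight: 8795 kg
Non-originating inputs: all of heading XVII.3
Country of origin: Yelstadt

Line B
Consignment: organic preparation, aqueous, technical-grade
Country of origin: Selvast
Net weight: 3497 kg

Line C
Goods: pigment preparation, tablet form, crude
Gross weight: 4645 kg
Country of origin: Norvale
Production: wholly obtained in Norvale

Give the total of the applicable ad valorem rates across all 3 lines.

42%

Line A: organic → XVII.2; granular → XVII.2.3; crude → XVII.2.3.2. Scheduled 19%. Yelstadt agreement on XVII.2.2.1: XVII.2.3.2 not covered. → 19%.
Line B: organic → XVII.2; aqueous → XVII.2.1; technical-grade → XVII.2.1.2. Scheduled 11%. quota on XVII.2.1.2 open → in-quota 2%. → 2%.
Line C: pigment → XVII.1; tablet form → XVII.1.1; crude → XVII.1.1.2. Scheduled 21%. Norvale agreement on XVII.1.1: wholly obtained → 22% available; preference 22% not lower than 21% → no reduction. → 21%.
Sum: 19% + 2% + 21% = 42%.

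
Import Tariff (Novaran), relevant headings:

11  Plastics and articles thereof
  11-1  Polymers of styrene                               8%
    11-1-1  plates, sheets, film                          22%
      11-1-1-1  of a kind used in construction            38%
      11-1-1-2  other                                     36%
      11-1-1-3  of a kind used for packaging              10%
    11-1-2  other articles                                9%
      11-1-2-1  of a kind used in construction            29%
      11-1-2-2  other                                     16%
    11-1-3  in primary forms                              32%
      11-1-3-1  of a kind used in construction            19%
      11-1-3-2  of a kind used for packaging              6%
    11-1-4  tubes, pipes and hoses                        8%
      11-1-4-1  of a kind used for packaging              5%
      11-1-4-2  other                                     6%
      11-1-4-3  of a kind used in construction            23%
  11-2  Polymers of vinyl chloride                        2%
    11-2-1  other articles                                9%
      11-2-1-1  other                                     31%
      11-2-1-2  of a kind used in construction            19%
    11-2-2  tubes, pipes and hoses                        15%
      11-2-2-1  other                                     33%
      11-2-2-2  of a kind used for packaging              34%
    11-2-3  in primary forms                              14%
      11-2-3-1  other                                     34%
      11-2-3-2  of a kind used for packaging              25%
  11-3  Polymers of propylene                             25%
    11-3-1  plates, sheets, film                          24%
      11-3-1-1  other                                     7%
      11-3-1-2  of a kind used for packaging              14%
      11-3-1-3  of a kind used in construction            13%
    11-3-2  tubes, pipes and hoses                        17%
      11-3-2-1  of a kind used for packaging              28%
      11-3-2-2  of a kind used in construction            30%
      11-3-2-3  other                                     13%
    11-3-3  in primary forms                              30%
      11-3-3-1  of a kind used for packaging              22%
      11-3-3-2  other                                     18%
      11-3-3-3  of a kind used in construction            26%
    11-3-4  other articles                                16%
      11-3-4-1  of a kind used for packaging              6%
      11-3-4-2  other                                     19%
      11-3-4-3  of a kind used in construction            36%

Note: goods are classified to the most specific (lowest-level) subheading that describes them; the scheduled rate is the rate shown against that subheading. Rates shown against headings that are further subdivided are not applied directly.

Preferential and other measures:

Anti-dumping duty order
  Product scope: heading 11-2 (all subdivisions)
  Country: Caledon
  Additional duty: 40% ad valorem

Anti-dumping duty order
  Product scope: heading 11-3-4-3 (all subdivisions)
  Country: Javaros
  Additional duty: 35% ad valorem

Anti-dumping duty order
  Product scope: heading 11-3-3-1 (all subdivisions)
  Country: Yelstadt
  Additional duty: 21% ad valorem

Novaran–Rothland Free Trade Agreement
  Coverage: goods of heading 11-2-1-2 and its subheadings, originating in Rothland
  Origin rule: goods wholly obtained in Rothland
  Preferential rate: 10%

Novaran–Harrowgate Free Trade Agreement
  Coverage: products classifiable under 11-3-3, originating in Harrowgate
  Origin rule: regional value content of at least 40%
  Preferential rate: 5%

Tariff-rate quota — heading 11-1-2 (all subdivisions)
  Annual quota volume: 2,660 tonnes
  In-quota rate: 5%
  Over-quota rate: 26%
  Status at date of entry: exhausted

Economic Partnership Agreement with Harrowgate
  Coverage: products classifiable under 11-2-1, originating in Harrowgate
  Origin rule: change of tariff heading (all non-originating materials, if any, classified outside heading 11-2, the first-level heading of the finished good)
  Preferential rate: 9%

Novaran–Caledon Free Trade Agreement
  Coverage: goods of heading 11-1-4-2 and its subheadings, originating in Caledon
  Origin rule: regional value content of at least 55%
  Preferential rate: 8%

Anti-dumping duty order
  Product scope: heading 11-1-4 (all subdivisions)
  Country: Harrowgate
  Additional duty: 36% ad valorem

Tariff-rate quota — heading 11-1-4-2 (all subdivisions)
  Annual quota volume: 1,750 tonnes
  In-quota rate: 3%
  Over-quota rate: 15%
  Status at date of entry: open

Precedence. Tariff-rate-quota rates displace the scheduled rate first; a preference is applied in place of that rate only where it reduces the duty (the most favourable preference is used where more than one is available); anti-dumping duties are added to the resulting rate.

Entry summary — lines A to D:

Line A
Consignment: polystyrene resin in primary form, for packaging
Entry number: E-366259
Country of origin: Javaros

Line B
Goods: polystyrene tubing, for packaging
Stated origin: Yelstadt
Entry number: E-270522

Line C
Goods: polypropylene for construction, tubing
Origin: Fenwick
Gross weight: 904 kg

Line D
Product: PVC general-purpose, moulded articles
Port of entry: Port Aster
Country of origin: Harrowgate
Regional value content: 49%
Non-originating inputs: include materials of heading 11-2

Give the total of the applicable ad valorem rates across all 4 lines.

Line A: polystyrene → 11-1; resin in primary form → 11-1-3; for packaging → 11-1-3-2. Scheduled 6%. No special measure applies. → 6%.
Line B: polystyrene → 11-1; tubing → 11-1-4; for packaging → 11-1-4-1. Scheduled 5%. No special measure applies. → 5%.
Line C: polypropylene → 11-3; tubing → 11-3-2; for construction → 11-3-2-2. Scheduled 30%. No special measure applies. → 30%.
Line D: PVC → 11-2; moulded articles → 11-2-1; general-purpose → 11-2-1-1. Scheduled 31%. Harrowgate agreement on 11-3-3: 11-2-1-1 not covered; Harrowgate agreement on 11-2-1: CTH not met. → 31%.
Sum: 6% + 5% + 30% + 31% = 72%.

72%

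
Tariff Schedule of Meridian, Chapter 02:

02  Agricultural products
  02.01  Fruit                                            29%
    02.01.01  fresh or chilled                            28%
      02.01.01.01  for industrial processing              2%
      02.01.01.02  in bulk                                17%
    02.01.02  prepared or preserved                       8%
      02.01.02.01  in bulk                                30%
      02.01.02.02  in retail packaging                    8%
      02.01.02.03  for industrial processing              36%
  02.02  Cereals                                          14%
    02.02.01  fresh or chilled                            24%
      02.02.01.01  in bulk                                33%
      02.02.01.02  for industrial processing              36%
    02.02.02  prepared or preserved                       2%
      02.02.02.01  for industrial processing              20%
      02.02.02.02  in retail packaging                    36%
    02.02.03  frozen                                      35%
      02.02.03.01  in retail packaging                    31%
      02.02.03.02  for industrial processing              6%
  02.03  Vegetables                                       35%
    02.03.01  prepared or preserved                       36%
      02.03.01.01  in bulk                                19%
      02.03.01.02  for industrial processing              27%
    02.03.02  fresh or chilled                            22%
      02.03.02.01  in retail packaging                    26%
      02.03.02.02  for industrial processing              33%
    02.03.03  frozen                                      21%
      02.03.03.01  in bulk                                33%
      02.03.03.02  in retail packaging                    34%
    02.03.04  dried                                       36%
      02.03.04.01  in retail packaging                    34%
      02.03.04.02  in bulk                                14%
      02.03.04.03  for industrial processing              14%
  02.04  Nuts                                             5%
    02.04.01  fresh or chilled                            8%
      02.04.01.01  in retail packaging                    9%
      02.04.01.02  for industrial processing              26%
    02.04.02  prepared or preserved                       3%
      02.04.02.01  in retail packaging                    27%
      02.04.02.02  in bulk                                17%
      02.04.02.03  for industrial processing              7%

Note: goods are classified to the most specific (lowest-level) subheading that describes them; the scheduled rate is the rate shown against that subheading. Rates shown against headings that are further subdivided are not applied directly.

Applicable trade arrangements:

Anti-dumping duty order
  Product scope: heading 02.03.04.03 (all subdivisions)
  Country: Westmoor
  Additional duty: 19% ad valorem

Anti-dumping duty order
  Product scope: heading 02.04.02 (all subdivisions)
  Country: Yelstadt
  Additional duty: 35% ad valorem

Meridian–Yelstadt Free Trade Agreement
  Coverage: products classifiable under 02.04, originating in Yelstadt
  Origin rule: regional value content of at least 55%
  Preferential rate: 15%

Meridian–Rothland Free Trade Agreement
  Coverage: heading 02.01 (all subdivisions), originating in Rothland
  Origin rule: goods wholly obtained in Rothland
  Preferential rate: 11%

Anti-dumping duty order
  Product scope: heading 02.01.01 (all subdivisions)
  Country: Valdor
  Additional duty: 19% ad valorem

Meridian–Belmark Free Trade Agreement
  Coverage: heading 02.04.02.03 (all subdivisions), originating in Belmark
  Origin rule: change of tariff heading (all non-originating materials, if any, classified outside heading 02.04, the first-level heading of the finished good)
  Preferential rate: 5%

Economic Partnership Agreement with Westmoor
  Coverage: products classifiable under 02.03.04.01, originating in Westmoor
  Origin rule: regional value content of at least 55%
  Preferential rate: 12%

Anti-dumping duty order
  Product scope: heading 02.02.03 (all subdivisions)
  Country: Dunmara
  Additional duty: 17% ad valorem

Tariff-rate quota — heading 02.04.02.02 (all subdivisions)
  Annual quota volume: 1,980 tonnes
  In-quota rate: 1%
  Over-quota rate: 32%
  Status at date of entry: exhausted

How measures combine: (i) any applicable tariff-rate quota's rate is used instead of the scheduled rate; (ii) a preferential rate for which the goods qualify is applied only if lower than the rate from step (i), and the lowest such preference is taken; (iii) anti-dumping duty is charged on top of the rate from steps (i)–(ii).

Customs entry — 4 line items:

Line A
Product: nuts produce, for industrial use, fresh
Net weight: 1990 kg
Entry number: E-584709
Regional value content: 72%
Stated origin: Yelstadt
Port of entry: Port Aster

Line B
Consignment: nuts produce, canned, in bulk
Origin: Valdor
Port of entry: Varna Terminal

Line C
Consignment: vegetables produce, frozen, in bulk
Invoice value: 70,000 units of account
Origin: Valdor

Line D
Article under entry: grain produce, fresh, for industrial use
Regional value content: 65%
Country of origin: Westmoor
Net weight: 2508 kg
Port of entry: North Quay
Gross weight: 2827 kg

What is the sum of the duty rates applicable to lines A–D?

116%

Line A: nuts → 02.04; fresh → 02.04.01; for industrial use → 02.04.01.02. Scheduled 26%. Yelstadt agreement on 02.04: RVC ≥ 55% → 15% available; preferential 15%. → 15%.
Line B: nuts → 02.04; canned → 02.04.02; in bulk → 02.04.02.02. Scheduled 17%. quota on 02.04.02.02 exhausted → over-quota 32%. → 32%.
Line C: vegetables → 02.03; frozen → 02.03.03; in bulk → 02.03.03.01. Scheduled 33%. No special measure applies. → 33%.
Line D: grain → 02.02; fresh → 02.02.01; for industrial use → 02.02.01.02. Scheduled 36%. Westmoor agreement on 02.03.04.01: 02.02.01.02 not covered. → 36%.
Sum: 15% + 32% + 33% + 36% = 116%.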